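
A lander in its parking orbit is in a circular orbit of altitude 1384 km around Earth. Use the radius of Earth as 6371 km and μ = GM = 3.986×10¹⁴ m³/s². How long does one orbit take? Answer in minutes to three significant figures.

T ≈ 113 minutes

r = 6371 + 1384 = 7755.0 km = 7.7550×10⁶ m.
Kepler's third law: T = 2π√(r³/μ) = 2π√((7.755×10⁶)³ / 3.986×10¹⁴).
r³/μ = 1.170×10⁶ s², so T = 2π × 1.082×10³ = 6.796×10³ s.
Converting: 6.796×10³ s ÷ 60.00 = 113.3 minutes.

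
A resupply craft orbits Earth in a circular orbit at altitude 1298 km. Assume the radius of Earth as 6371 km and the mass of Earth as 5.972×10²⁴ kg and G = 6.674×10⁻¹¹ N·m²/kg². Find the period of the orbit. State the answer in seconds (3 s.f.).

T ≈ 6680 seconds

μ = GM = 6.674×10⁻¹¹ × 5.972×10²⁴ = 3.986×10¹⁴ m³/s².
r = 6371 + 1298 = 7669.0 km = 7.6690×10⁶ m.
Kepler's third law: T = 2π√(r³/μ) = 2π√((7.669×10⁶)³ / 3.986×10¹⁴).
r³/μ = 1.132×10⁶ s², so T = 2π × 1.064×10³ = 6.684×10³ s.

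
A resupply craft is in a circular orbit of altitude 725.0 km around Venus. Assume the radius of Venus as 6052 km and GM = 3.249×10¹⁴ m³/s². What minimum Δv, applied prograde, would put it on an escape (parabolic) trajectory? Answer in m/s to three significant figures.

Δv ≈ 2870 m/s

r = 6052 + 725.0 = 6777.0 km = 6.7770×10⁶ m.
Circular speed v_c = √(μ/r) = 6924 m/s.
Escape speed v_esc = √(2μ/r) = √2 × v_c = 9792 m/s.
Δv = v_esc − v_c = 2868 m/s.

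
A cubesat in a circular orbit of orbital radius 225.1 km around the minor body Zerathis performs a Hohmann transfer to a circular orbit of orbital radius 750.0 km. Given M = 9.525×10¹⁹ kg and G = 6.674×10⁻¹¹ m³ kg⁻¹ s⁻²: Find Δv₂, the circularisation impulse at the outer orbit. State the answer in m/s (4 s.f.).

μ = GM = 6.674×10⁻¹¹ × 9.525×10¹⁹ = 6.357×10⁹ m³/s².
r₁ = 225.1 km = 2.251×10⁵ m.
r₂ = 750.0 km = 7.500×10⁵ m.
Transfer ellipse a_t = (r₁ + r₂)/2 = 4.876×10⁵ m.
At r₁: circular v_c1 = √(μ/r₁) = 168.0 m/s; transfer-periapsis v_p = √[μ(2/r₁ − 1/a_t)] = 208.4 m/s.
At r₂: circular v_c2 = √(μ/r₂) = 92.07 m/s; transfer-apoapsis v_a = √[μ(2/r₂ − 1/a_t)] = 62.56 m/s.
Δv₂ = v_c2 − v_a = 29.51 m/s.

Δv ≈ 29.51 m/s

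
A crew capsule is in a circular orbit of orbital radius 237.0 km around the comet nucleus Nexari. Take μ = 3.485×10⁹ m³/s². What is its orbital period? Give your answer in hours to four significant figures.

T ≈ 3.411 hours

r = 237.0 km = 2.370×10⁵ m.
Kepler's third law: T = 2π√(r³/μ) = 2π√((2.370×10⁵)³ / 3.485×10⁹).
r³/μ = 3.820×10⁶ s², so T = 2π × 1.954×10³ = 1.228×10⁴ s.
Converting: 1.228×10⁴ s ÷ 3600 = 3.411 hours.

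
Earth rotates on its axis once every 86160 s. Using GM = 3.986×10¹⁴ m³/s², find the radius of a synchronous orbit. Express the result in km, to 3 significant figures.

r_sync ≈ 42200 km

A synchronous orbit has period T, so by Kepler's third law a = (μT²/4π²)^(1/3).
μT²/4π² = 3.986×10¹⁴ × (8.616×10⁴)² / 39.48 = 7.495×10²² m³.
a = 4.216×10⁷ m = 42163 km.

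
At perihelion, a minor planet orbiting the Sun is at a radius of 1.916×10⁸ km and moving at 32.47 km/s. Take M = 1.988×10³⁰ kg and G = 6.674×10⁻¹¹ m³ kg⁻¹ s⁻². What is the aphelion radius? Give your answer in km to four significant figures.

aphelion radius ≈ 6.109×10⁸ km

μ = GM = 6.674×10⁻¹¹ × 1.988×10³⁰ = 1.327×10²⁰ m³/s².
r_p = 1.916×10¹¹ m.
Specific energy ε = v²/2 − μ/r = -1.653×10⁸ J/kg, so a = −μ/(2ε) = 4.013×10¹¹ m.
The apsides satisfy r_p + r_a = 2a, so the aphelion radius is 2a − r_p = 6.109×10¹¹ m = 6.1091×10⁸ km.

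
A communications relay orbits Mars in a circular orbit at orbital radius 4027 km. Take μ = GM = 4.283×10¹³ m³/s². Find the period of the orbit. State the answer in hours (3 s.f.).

r = 4027 km = 4.027×10⁶ m.
Kepler's third law: T = 2π√(r³/μ) = 2π√((4.027×10⁶)³ / 4.283×10¹³).
r³/μ = 1.525×10⁶ s², so T = 2π × 1.235×10³ = 7.759×10³ s.
Converting: 7.759×10³ s ÷ 3600 = 2.155 hours.

T ≈ 2.16 hours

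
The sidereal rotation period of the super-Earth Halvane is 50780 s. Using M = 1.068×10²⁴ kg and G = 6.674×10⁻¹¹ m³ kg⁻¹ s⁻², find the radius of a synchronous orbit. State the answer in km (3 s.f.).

μ = GM = 6.674×10⁻¹¹ × 1.068×10²⁴ = 7.128×10¹³ m³/s².
A synchronous orbit has period T, so by Kepler's third law a = (μT²/4π²)^(1/3).
μT²/4π² = 7.128×10¹³ × (5.078×10⁴)² / 39.48 = 4.656×10²¹ m³.
a = 1.670×10⁷ m = 16698 km.

r_sync ≈ 16700 km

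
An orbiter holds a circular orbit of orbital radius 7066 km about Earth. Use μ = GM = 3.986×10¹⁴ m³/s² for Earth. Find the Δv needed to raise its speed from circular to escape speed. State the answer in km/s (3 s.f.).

Δv ≈ 3.11 km/s

r = 7066 km = 7.066×10⁶ m.
Circular speed v_c = √(μ/r) = 7511 m/s.
Escape speed v_esc = √(2μ/r) = √2 × v_c = 10620 m/s.
Δv = v_esc − v_c = 3111 m/s = 3.111 km/s.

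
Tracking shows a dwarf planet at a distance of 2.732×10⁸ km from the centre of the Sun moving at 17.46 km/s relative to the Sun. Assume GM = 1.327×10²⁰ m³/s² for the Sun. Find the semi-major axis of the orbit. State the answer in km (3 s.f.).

a ≈ 1.99×10⁸ km

r = 2.732×10¹¹ m.
Vis-viva rearranged: 1/a = 2/r − v²/μ = 7.321×10⁻¹² − 2.297×10⁻¹² = 5.023×10⁻¹² m⁻¹.
a = 1.991×10¹¹ m = 1.9907×10⁸ km.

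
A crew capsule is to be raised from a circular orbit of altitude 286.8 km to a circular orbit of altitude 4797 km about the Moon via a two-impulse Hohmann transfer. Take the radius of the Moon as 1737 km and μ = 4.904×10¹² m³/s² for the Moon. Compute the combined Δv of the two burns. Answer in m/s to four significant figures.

r₁ = 1737 + 286.8 = 2023.8 km = 2.0238×10⁶ m.
r₂ = 1737 + 4797 = 6534.0 km = 6.5340×10⁶ m.
Transfer ellipse a_t = (r₁ + r₂)/2 = 4.279×10⁶ m.
At r₁: circular v_c1 = √(μ/r₁) = 1557 m/s; transfer-perilune v_p = √[μ(2/r₁ − 1/a_t)] = 1924 m/s.
Δv₁ = v_p − v_c1 = 366.9 m/s.
At r₂: circular v_c2 = √(μ/r₂) = 866.3 m/s; transfer-apolune v_a = √[μ(2/r₂ − 1/a_t)] = 595.8 m/s.
Δv₂ = v_c2 − v_a = 270.5 m/s.
Total Δv = Δv₁ + Δv₂ = 637.5 m/s.

Δv_total ≈ 637.5 m/s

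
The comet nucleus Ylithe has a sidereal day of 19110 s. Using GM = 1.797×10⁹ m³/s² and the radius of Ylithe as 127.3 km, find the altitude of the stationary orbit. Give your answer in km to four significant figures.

h_sync ≈ 127.9 km

A synchronous orbit has period T, so by Kepler's third law a = (μT²/4π²)^(1/3).
μT²/4π² = 1.797×10⁹ × (1.911×10⁴)² / 39.48 = 1.662×10¹⁶ m³.
a = 2.552×10⁵ m = 255.21 km.
Altitude h = a − R = 255.21 − 127.3 = 127.91 km.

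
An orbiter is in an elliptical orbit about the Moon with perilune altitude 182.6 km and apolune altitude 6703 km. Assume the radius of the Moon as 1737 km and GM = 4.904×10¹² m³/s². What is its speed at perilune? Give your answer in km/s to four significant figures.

r_p = 1737 + 182.6 = 1919.6 km = 1.9196×10⁶ m.
r_a = 1737 + 6703 = 8440.0 km = 8.4400×10⁶ m.
Semi-major axis a = (r_p + r_a)/2 = 5179.8 km = 5.180×10⁶ m.
Vis-viva: v² = μ(2/r − 1/a) = 4.904×10¹² × (1.042×10⁻⁶ − 1.931×10⁻⁷) = 4.163×10⁶ m²/s².
v = 2040 m/s = 2.040 km/s.

v ≈ 2.040 km/s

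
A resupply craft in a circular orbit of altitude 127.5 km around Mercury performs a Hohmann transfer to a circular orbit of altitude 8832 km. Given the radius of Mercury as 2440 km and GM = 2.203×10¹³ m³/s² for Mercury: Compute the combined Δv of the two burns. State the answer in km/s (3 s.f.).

Δv_total ≈ 1.36 km/s

r₁ = 2440 + 127.5 = 2567.5 km = 2.5675×10⁶ m.
r₂ = 2440 + 8832 = 11272 km = 1.1272×10⁷ m.
Transfer ellipse a_t = (r₁ + r₂)/2 = 6.920×10⁶ m.
At r₁: circular v_c1 = √(μ/r₁) = 2929 m/s; transfer-periherm v_p = √[μ(2/r₁ − 1/a_t)] = 3739 m/s.
Δv₁ = v_p − v_c1 = 809.4 m/s.
At r₂: circular v_c2 = √(μ/r₂) = 1398 m/s; transfer-apoherm v_a = √[μ(2/r₂ − 1/a_t)] = 851.6 m/s.
Δv₂ = v_c2 − v_a = 546.4 m/s.
Total Δv = Δv₁ + Δv₂ = 1356 m/s = 1.356 km/s.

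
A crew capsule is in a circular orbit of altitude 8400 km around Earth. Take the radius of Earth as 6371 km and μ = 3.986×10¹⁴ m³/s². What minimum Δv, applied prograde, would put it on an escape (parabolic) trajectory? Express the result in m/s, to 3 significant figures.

Δv ≈ 2150 m/s

r = 6371 + 8400 = 14771 km = 1.4771×10⁷ m.
Circular speed v_c = √(μ/r) = 5195 m/s.
Escape speed v_esc = √(2μ/r) = √2 × v_c = 7346 m/s.
Δv = v_esc − v_c = 2152 m/s.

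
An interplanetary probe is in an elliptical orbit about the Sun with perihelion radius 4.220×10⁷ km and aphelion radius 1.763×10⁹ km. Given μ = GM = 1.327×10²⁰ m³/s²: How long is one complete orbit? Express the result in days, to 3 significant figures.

Semi-major axis a = (r_p + r_a)/2 = (4.2200×10⁷ + 1.7630×10⁹)/2 = 9.0260×10⁸ km = 9.026×10¹¹ m.
By Kepler's third law T = 2π√(a³/μ) = 2π × 7.444×10⁷ = 4.677×10⁸ s.
= 5413 days.

T ≈ 5410 days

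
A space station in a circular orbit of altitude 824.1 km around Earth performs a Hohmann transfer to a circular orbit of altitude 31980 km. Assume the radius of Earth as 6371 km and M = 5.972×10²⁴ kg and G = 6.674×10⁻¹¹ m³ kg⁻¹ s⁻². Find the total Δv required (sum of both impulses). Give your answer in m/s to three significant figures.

Δv_total ≈ 3630 m/s

μ = GM = 6.674×10⁻¹¹ × 5.972×10²⁴ = 3.986×10¹⁴ m³/s².
r₁ = 6371 + 824.1 = 7195.1 km = 7.1951×10⁶ m.
r₂ = 6371 + 31980 = 38351 km = 3.8351×10⁷ m.
Transfer ellipse a_t = (r₁ + r₂)/2 = 2.277×10⁷ m.
At r₁: circular v_c1 = √(μ/r₁) = 7443 m/s; transfer-perigee v_p = √[μ(2/r₁ − 1/a_t)] = 9659 m/s.
Δv₁ = v_p − v_c1 = 2216 m/s.
At r₂: circular v_c2 = √(μ/r₂) = 3224 m/s; transfer-apogee v_a = √[μ(2/r₂ − 1/a_t)] = 1812 m/s.
Δv₂ = v_c2 − v_a = 1412 m/s.
Total Δv = Δv₁ + Δv₂ = 3628 m/s.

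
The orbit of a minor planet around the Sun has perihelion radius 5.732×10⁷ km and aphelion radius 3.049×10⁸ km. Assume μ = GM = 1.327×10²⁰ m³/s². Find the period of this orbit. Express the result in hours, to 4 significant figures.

T ≈ 11680 hours

Semi-major axis a = (r_p + r_a)/2 = (5.7320×10⁷ + 3.0490×10⁸)/2 = 1.8111×10⁸ km = 1.811×10¹¹ m.
By Kepler's third law T = 2π√(a³/μ) = 2π × 6.691×10⁶ = 4.204×10⁷ s.
= 11680 hours.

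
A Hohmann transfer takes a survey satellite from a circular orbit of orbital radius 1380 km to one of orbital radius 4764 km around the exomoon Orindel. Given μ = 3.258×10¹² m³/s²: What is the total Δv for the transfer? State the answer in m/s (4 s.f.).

r₁ = 1380 km = 1.380×10⁶ m.
r₂ = 4764 km = 4.764×10⁶ m.
Transfer ellipse a_t = (r₁ + r₂)/2 = 3.072×10⁶ m.
At r₁: circular v_c1 = √(μ/r₁) = 1537 m/s; transfer-periapsis v_p = √[μ(2/r₁ − 1/a_t)] = 1913 m/s.
Δv₁ = v_p − v_c1 = 376.9 m/s.
At r₂: circular v_c2 = √(μ/r₂) = 827.0 m/s; transfer-apoapsis v_a = √[μ(2/r₂ − 1/a_t)] = 554.3 m/s.
Δv₂ = v_c2 − v_a = 272.7 m/s.
Total Δv = Δv₁ + Δv₂ = 649.6 m/s.

Δv_total ≈ 649.6 m/s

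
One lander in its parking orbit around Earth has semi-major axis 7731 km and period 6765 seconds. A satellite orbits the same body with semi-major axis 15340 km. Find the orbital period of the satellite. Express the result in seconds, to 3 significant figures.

Kepler's third law: T² ∝ a³, so T₂ = T₁ (a₂/a₁)^(3/2).
a₂/a₁ = 1.984, (a₂/a₁)^(3/2) = 2.795.
T₂ = 6765 × 2.795 = 18910 seconds.

T₂ ≈ 18900 seconds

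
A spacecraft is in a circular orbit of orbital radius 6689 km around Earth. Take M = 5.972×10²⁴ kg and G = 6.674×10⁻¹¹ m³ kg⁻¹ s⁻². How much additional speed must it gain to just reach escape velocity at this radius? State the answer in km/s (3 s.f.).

Δv ≈ 3.20 km/s

μ = GM = 6.674×10⁻¹¹ × 5.972×10²⁴ = 3.986×10¹⁴ m³/s².
r = 6689 km = 6.689×10⁶ m.
Circular speed v_c = √(μ/r) = 7719 m/s.
Escape speed v_esc = √(2μ/r) = √2 × v_c = 10920 m/s.
Δv = v_esc − v_c = 3197 m/s = 3.197 km/s.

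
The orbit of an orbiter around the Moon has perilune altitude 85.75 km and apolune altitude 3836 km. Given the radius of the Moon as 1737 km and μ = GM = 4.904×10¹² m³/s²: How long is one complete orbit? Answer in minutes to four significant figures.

r_p = 1737 + 85.75 = 1822.8 km = 1.8228×10⁶ m.
r_a = 1737 + 3836 = 5573.0 km = 5.5730×10⁶ m.
Semi-major axis a = (r_p + r_a)/2 = (1822.8 + 5573.0)/2 = 3697.9 km = 3.698×10⁶ m.
By Kepler's third law T = 2π√(a³/μ) = 2π × 3.211×10³ = 2.018×10⁴ s.
= 336.3 minutes.

T ≈ 336.3 minutes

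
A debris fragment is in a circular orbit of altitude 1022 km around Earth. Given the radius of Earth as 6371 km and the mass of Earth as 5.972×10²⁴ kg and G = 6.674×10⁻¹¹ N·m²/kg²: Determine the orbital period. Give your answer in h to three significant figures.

μ = GM = 6.674×10⁻¹¹ × 5.972×10²⁴ = 3.986×10¹⁴ m³/s².
r = 6371 + 1022 = 7393.0 km = 7.3930×10⁶ m.
Kepler's third law: T = 2π√(r³/μ) = 2π√((7.393×10⁶)³ / 3.986×10¹⁴).
r³/μ = 1.014×10⁶ s², so T = 2π × 1.007×10³ = 6.326×10³ s.
Converting: 6.326×10³ s ÷ 3600 = 1.757 h.

T ≈ 1.76 h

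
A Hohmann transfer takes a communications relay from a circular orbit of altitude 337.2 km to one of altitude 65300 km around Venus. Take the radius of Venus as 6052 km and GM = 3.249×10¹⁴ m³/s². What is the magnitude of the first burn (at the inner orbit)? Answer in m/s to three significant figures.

Δv ≈ 2530 m/s

r₁ = 6052 + 337.2 = 6389.2 km = 6.3892×10⁶ m.
r₂ = 6052 + 65300 = 71352 km = 7.1352×10⁷ m.
Transfer ellipse a_t = (r₁ + r₂)/2 = 3.887×10⁷ m.
At r₁: circular v_c1 = √(μ/r₁) = 7131 m/s; transfer-periapsis v_p = √[μ(2/r₁ − 1/a_t)] = 9661 m/s.
Δv₁ = v_p − v_c1 = 2530 m/s.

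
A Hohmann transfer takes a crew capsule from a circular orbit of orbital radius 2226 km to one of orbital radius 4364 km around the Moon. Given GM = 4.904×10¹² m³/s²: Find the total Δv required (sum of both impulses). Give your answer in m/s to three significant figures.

Δv_total ≈ 413 m/s

r₁ = 2226 km = 2.226×10⁶ m.
r₂ = 4364 km = 4.364×10⁶ m.
Transfer ellipse a_t = (r₁ + r₂)/2 = 3.295×10⁶ m.
At r₁: circular v_c1 = √(μ/r₁) = 1484 m/s; transfer-perilune v_p = √[μ(2/r₁ − 1/a_t)] = 1708 m/s.
Δv₁ = v_p − v_c1 = 223.9 m/s.
At r₂: circular v_c2 = √(μ/r₂) = 1060 m/s; transfer-apolune v_a = √[μ(2/r₂ − 1/a_t)] = 871.3 m/s.
Δv₂ = v_c2 − v_a = 188.8 m/s.
Total Δv = Δv₁ + Δv₂ = 412.7 m/s.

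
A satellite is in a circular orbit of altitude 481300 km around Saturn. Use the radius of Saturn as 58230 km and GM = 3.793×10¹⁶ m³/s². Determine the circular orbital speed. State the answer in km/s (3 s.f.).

r = 58230 + 481300 = 539530 km = 5.3953×10⁸ m.
For a circular orbit v = √(μ/r) = √(3.793×10¹⁶ / 5.395×10⁸) = √(7.030×10⁷) = 8385 m/s.
That is 8.385 km/s.

v ≈ 8.38 km/s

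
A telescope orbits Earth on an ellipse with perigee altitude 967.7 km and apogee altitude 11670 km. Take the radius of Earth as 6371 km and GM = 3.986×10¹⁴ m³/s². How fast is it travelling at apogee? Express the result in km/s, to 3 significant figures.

v ≈ 3.57 km/s

r_p = 6371 + 967.7 = 7338.7 km = 7.3387×10⁶ m.
r_a = 6371 + 11670 = 18041 km = 1.8041×10⁷ m.
Semi-major axis a = (r_p + r_a)/2 = 12690 km = 1.269×10⁷ m.
Vis-viva: v² = μ(2/r − 1/a) = 3.986×10¹⁴ × (1.109×10⁻⁷ − 7.880×10⁻⁸) = 1.278×10⁷ m²/s².
v = 3575 m/s = 3.575 km/s.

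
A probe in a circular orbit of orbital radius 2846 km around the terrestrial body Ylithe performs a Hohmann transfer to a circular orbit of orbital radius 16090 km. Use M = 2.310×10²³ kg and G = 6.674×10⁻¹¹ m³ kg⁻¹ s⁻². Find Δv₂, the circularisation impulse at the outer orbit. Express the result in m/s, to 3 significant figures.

μ = GM = 6.674×10⁻¹¹ × 2.310×10²³ = 1.542×10¹³ m³/s².
r₁ = 2846 km = 2.846×10⁶ m.
r₂ = 16090 km = 1.609×10⁷ m.
Transfer ellipse a_t = (r₁ + r₂)/2 = 9.468×10⁶ m.
At r₁: circular v_c1 = √(μ/r₁) = 2327 m/s; transfer-periapsis v_p = √[μ(2/r₁ − 1/a_t)] = 3034 m/s.
At r₂: circular v_c2 = √(μ/r₂) = 978.9 m/s; transfer-apoapsis v_a = √[μ(2/r₂ − 1/a_t)] = 536.7 m/s.
Δv₂ = v_c2 − v_a = 442.2 m/s.

Δv ≈ 442 m/s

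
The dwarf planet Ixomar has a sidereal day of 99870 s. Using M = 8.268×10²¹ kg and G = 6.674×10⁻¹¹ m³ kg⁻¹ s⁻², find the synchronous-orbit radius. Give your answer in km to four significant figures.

r_sync ≈ 5185 km

μ = GM = 6.674×10⁻¹¹ × 8.268×10²¹ = 5.518×10¹¹ m³/s².
A synchronous orbit has period T, so by Kepler's third law a = (μT²/4π²)^(1/3).
μT²/4π² = 5.518×10¹¹ × (9.987×10⁴)² / 39.48 = 1.394×10²⁰ m³.
a = 5.185×10⁶ m = 5185.2 km.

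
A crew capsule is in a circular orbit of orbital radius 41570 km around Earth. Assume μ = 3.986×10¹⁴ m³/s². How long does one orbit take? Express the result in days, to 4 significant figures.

r = 41570 km = 4.157×10⁷ m.
Kepler's third law: T = 2π√(r³/μ) = 2π√((4.157×10⁷)³ / 3.986×10¹⁴).
r³/μ = 1.802×10⁸ s², so T = 2π × 1.342×10⁴ = 8.435×10⁴ s.
Converting: 8.435×10⁴ s ÷ 86400 = 0.9763 days.

T ≈ 0.9763 days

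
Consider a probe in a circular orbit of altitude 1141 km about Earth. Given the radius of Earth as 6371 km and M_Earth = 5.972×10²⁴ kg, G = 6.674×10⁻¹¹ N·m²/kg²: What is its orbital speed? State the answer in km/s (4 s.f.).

μ = GM = 6.674×10⁻¹¹ × 5.972×10²⁴ = 3.986×10¹⁴ m³/s².
r = 6371 + 1141 = 7512.0 km = 7.5120×10⁶ m.
For a circular orbit v = √(μ/r) = √(3.986×10¹⁴ / 7.512×10⁶) = √(5.306×10⁷) = 7284 m/s.
That is 7.284 km/s.

v ≈ 7.284 km/s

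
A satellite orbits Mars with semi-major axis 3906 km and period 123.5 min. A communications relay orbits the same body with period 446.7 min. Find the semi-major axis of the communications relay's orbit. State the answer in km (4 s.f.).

a₂ ≈ 9204 km

Kepler's third law: a³ ∝ T², so a₂ = a₁ (T₂/T₁)^(2/3).
T₂/T₁ = 3.617, (T₂/T₁)^(2/3) = 2.356.
a₂ = 3906 × 2.356 = 9204 km.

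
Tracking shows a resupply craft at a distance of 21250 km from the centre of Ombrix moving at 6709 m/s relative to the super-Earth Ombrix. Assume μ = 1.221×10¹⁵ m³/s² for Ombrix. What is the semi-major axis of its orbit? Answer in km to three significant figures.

a ≈ 17500 km

r = 2.125×10⁷ m.
Vis-viva rearranged: 1/a = 2/r − v²/μ = 9.412×10⁻⁸ − 3.686×10⁻⁸ = 5.725×10⁻⁸ m⁻¹.
a = 1.747×10⁷ m = 17466 km.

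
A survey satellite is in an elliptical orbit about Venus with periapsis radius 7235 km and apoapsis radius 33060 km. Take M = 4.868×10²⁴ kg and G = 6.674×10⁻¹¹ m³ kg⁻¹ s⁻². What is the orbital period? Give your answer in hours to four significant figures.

T ≈ 8.757 hours

μ = GM = 6.674×10⁻¹¹ × 4.868×10²⁴ = 3.249×10¹⁴ m³/s².
Semi-major axis a = (r_p + r_a)/2 = (7235.0 + 33060)/2 = 20148 km = 2.015×10⁷ m.
By Kepler's third law T = 2π√(a³/μ) = 2π × 5.017×10³ = 3.152×10⁴ s.
= 8.757 hours.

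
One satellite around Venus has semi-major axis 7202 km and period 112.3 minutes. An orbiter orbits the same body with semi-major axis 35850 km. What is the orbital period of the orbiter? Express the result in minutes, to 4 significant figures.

T₂ ≈ 1247 minutes

Kepler's third law: T² ∝ a³, so T₂ = T₁ (a₂/a₁)^(3/2).
a₂/a₁ = 4.978, (a₂/a₁)^(3/2) = 11.11.
T₂ = 112.3 × 11.11 = 1247 minutes.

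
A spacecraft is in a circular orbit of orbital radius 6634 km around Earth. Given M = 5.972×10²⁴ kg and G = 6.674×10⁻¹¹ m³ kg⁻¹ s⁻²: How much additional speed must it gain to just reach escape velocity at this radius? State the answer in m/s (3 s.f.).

μ = GM = 6.674×10⁻¹¹ × 5.972×10²⁴ = 3.986×10¹⁴ m³/s².
r = 6634 km = 6.634×10⁶ m.
Circular speed v_c = √(μ/r) = 7751 m/s.
Escape speed v_esc = √(2μ/r) = √2 × v_c = 10960 m/s.
Δv = v_esc − v_c = 3211 m/s.

Δv ≈ 3210 m/s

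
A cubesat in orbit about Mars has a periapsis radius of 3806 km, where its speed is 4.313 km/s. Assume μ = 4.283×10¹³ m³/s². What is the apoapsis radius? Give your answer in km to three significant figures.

r_p = 3.806×10⁶ m.
Specific energy ε = v²/2 − μ/r = -1.952×10⁶ J/kg, so a = −μ/(2ε) = 1.097×10⁷ m.
The apsides satisfy r_p + r_a = 2a, so the apoapsis radius is 2a − r_p = 1.813×10⁷ m = 18132 km.

apoapsis radius ≈ 18100 km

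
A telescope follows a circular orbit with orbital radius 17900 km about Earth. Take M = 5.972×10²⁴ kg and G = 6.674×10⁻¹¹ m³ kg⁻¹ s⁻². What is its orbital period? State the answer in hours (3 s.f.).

μ = GM = 6.674×10⁻¹¹ × 5.972×10²⁴ = 3.986×10¹⁴ m³/s².
r = 17900 km = 1.790×10⁷ m.
Kepler's third law: T = 2π√(r³/μ) = 2π√((1.790×10⁷)³ / 3.986×10¹⁴).
r³/μ = 1.439×10⁷ s², so T = 2π × 3.793×10³ = 2.383×10⁴ s.
Converting: 2.383×10⁴ s ÷ 3600 = 6.621 hours.

T ≈ 6.62 hours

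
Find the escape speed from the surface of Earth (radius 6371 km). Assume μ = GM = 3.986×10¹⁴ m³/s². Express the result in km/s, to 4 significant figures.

r = R = 6.371×10⁶ m.
Escape speed v_esc = √(2μ/r) = √(2 × 3.986×10¹⁴ / 6.371×10⁶) = √(1.251×10⁸) = 11190 m/s.
= 11.19 km/s.

v_esc ≈ 11.19 km/s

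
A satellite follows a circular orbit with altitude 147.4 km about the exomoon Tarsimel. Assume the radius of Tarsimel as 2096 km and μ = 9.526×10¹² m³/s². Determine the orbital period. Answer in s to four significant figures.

r = 2096 + 147.4 = 2243.4 km = 2.2434×10⁶ m.
Kepler's third law: T = 2π√(r³/μ) = 2π√((2.243×10⁶)³ / 9.526×10¹²).
r³/μ = 1.185×10⁶ s², so T = 2π × 1.089×10³ = 6.840×10³ s.

T ≈ 6840 s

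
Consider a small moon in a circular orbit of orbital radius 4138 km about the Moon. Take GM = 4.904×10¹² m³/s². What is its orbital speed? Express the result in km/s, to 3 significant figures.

v ≈ 1.09 km/s

r = 4138 km = 4.138×10⁶ m.
For a circular orbit v = √(μ/r) = √(4.904×10¹² / 4.138×10⁶) = √(1.185×10⁶) = 1089 m/s.
That is 1.089 km/s.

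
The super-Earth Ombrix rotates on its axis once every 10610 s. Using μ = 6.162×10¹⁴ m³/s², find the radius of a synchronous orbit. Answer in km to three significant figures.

A synchronous orbit has period T, so by Kepler's third law a = (μT²/4π²)^(1/3).
μT²/4π² = 6.162×10¹⁴ × (1.061×10⁴)² / 39.48 = 1.757×10²¹ m³.
a = 1.207×10⁷ m = 12067 km.

r_sync ≈ 12100 km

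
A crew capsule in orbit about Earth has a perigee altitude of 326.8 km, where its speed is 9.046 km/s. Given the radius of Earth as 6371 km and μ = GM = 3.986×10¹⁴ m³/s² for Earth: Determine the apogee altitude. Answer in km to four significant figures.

apogee altitude ≈ 8365 km

r_p = 6371 + 326.8 = 6697.8 km = 6.698×10⁶ m.
Specific energy ε = v²/2 − μ/r = -1.860×10⁷ J/kg, so a = −μ/(2ε) = 1.072×10⁷ m.
The apsides satisfy r_p + r_a = 2a, so the apogee radius is 2a − r_p = 1.474×10⁷ m = 14736 km.
Apogee altitude = 14736 − 6371 = 8364.7 km.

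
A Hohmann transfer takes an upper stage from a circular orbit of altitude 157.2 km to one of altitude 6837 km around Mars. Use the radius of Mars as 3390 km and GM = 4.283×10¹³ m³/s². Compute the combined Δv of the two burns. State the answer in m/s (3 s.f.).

r₁ = 3390 + 157.2 = 3547.2 km = 3.5472×10⁶ m.
r₂ = 3390 + 6837 = 10227 km = 1.0227×10⁷ m.
Transfer ellipse a_t = (r₁ + r₂)/2 = 6.887×10⁶ m.
At r₁: circular v_c1 = √(μ/r₁) = 3475 m/s; transfer-periapsis v_p = √[μ(2/r₁ − 1/a_t)] = 4234 m/s.
Δv₁ = v_p − v_c1 = 759.5 m/s.
At r₂: circular v_c2 = √(μ/r₂) = 2046 m/s; transfer-apoapsis v_a = √[μ(2/r₂ − 1/a_t)] = 1469 m/s.
Δv₂ = v_c2 − v_a = 577.8 m/s.
Total Δv = Δv₁ + Δv₂ = 1337 m/s.

Δv_total ≈ 1340 m/s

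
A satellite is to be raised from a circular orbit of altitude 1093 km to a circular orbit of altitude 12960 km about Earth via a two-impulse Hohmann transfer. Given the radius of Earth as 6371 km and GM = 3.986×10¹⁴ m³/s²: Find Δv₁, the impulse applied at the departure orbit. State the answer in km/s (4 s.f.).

Δv ≈ 1.470 km/s

r₁ = 6371 + 1093 = 7464.0 km = 7.4640×10⁶ m.
r₂ = 6371 + 12960 = 19331 km = 1.9331×10⁷ m.
Transfer ellipse a_t = (r₁ + r₂)/2 = 1.340×10⁷ m.
At r₁: circular v_c1 = √(μ/r₁) = 7308 m/s; transfer-perigee v_p = √[μ(2/r₁ − 1/a_t)] = 8778 m/s.
Δv₁ = v_p − v_c1 = 1470 m/s.
= 1.470 km/s.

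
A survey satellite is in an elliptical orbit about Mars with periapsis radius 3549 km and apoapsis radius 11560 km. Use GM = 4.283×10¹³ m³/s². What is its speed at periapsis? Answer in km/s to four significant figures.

Semi-major axis a = (r_p + r_a)/2 = 7554.5 km = 7.554×10⁶ m.
Vis-viva: v² = μ(2/r − 1/a) = 4.283×10¹³ × (5.635×10⁻⁷ − 1.324×10⁻⁷) = 1.847×10⁷ m²/s².
v = 4297 m/s = 4.297 km/s.

v ≈ 4.297 km/s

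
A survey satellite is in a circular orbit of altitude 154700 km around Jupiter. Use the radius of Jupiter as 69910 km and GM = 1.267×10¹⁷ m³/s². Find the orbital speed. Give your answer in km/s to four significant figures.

v ≈ 23.75 km/s

r = 69910 + 154700 = 224610 km = 2.2461×10⁸ m.
For a circular orbit v = √(μ/r) = √(1.267×10¹⁷ / 2.246×10⁸) = √(5.641×10⁸) = 23750 m/s.
That is 23.75 km/s.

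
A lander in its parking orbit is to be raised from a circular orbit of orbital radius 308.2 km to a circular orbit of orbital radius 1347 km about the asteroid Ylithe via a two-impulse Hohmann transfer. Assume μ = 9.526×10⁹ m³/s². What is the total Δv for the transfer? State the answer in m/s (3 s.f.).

Δv_total ≈ 81.3 m/s

r₁ = 308.2 km = 3.082×10⁵ m.
r₂ = 1347 km = 1.347×10⁶ m.
Transfer ellipse a_t = (r₁ + r₂)/2 = 8.276×10⁵ m.
At r₁: circular v_c1 = √(μ/r₁) = 175.8 m/s; transfer-periapsis v_p = √[μ(2/r₁ − 1/a_t)] = 224.3 m/s.
Δv₁ = v_p − v_c1 = 48.48 m/s.
At r₂: circular v_c2 = √(μ/r₂) = 84.10 m/s; transfer-apoapsis v_a = √[μ(2/r₂ − 1/a_t)] = 51.32 m/s.
Δv₂ = v_c2 − v_a = 32.78 m/s.
Total Δv = Δv₁ + Δv₂ = 81.26 m/s.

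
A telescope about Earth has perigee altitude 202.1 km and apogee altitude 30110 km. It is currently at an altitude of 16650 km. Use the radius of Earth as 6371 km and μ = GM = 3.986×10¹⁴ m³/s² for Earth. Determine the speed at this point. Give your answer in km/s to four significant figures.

v ≈ 4.014 km/s

r_p = 6371 + 202.1 = 6573.1 km = 6.5731×10⁶ m.
r_a = 6371 + 30110 = 36481 km = 3.6481×10⁷ m.
r = 6371 + 16650 = 23021 km = 2.302×10⁷ m.
Semi-major axis a = (r_p + r_a)/2 = 21527 km = 2.153×10⁷ m.
Vis-viva: v² = μ(2/r − 1/a) = 3.986×10¹⁴ × (8.688×10⁻⁸ − 4.645×10⁻⁸) = 1.611×10⁷ m²/s².
v = 4014 m/s = 4.014 km/s.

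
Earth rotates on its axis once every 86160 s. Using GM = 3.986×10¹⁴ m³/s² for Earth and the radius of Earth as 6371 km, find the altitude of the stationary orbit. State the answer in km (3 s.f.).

h_sync ≈ 35800 km

A synchronous orbit has period T, so by Kepler's third law a = (μT²/4π²)^(1/3).
μT²/4π² = 3.986×10¹⁴ × (8.616×10⁴)² / 39.48 = 7.495×10²² m³.
a = 4.216×10⁷ m = 42163 km.
Altitude h = a − R = 42163 − 6371 = 35792 km.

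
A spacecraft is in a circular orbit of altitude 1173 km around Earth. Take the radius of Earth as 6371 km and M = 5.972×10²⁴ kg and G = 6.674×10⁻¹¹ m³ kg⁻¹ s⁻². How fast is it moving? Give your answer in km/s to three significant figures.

μ = GM = 6.674×10⁻¹¹ × 5.972×10²⁴ = 3.986×10¹⁴ m³/s².
r = 6371 + 1173 = 7544.0 km = 7.5440×10⁶ m.
For a circular orbit v = √(μ/r) = √(3.986×10¹⁴ / 7.544×10⁶) = √(5.283×10⁷) = 7269 m/s.
That is 7.269 km/s.

v ≈ 7.27 km/s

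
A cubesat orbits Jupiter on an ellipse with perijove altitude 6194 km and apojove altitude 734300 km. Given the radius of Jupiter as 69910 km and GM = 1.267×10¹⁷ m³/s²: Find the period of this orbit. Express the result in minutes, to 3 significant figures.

r_p = 69910 + 6194 = 76104 km = 7.6104×10⁷ m.
r_a = 69910 + 734300 = 804210 km = 8.0421×10⁸ m.
Semi-major axis a = (r_p + r_a)/2 = (76104 + 8.0421×10⁵)/2 = 4.4016×10⁵ km = 4.402×10⁸ m.
By Kepler's third law T = 2π√(a³/μ) = 2π × 2.594×10⁴ = 1.630×10⁵ s.
= 2717 minutes.

T ≈ 2720 minutes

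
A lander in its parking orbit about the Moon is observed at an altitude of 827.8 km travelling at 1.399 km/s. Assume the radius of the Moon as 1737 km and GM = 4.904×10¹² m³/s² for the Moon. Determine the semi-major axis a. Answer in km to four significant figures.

r = 1737 + 827.8 = 2564.8 km = 2.565×10⁶ m.
Vis-viva rearranged: 1/a = 2/r − v²/μ = 7.798×10⁻⁷ − 3.991×10⁻⁷ = 3.807×10⁻⁷ m⁻¹.
a = 2.627×10⁶ m = 2626.8 km.

a ≈ 2627 km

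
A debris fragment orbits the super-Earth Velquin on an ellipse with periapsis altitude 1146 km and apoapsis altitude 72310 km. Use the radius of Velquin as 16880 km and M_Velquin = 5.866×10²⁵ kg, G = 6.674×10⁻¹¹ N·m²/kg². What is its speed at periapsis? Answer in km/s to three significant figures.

v ≈ 19.0 km/s

μ = GM = 6.674×10⁻¹¹ × 5.866×10²⁵ = 3.915×10¹⁵ m³/s².
r_p = 16880 + 1146 = 18026 km = 1.8026×10⁷ m.
r_a = 16880 + 72310 = 89190 km = 8.9190×10⁷ m.
Semi-major axis a = (r_p + r_a)/2 = 53608 km = 5.361×10⁷ m.
Vis-viva: v² = μ(2/r − 1/a) = 3.915×10¹⁵ × (1.110×10⁻⁷ − 1.865×10⁻⁸) = 3.613×10⁸ m²/s².
v = 19010 m/s = 19.01 km/s.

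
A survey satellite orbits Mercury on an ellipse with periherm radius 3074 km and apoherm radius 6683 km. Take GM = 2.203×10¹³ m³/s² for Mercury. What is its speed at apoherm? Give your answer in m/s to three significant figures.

Semi-major axis a = (r_p + r_a)/2 = 4878.5 km = 4.878×10⁶ m.
Vis-viva: v² = μ(2/r − 1/a) = 2.203×10¹³ × (2.993×10⁻⁷ − 2.050×10⁻⁷) = 2.077×10⁶ m²/s².
v = 1441 m/s.

v ≈ 1440 m/s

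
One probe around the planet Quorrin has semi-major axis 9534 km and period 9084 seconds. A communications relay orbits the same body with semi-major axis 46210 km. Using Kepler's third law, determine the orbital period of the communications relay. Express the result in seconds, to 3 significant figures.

Kepler's third law: T² ∝ a³, so T₂ = T₁ (a₂/a₁)^(3/2).
a₂/a₁ = 4.847, (a₂/a₁)^(3/2) = 10.67.
T₂ = 9084 × 10.67 = 96930 seconds.

T₂ ≈ 96900 seconds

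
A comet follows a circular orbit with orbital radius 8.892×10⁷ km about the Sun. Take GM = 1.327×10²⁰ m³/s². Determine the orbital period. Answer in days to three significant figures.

T ≈ 167 days

r = 8.892×10⁷ km = 8.892×10¹⁰ m.
Kepler's third law: T = 2π√(r³/μ) = 2π√((8.892×10¹⁰)³ / 1.327×10²⁰).
r³/μ = 5.298×10¹² s², so T = 2π × 2.302×10⁶ = 1.446×10⁷ s.
Converting: 1.446×10⁷ s ÷ 86400 = 167.4 days.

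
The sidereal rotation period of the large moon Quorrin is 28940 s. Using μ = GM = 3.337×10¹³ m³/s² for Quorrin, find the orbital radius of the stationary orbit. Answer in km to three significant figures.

r_sync ≈ 8910 km

A synchronous orbit has period T, so by Kepler's third law a = (μT²/4π²)^(1/3).
μT²/4π² = 3.337×10¹³ × (2.894×10⁴)² / 39.48 = 7.079×10²⁰ m³.
a = 8.912×10⁶ m = 8912.5 km.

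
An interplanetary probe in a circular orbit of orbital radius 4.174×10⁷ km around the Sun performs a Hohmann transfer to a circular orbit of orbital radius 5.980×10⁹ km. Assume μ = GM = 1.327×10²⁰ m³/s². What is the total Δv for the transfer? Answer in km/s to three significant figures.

Δv_total ≈ 27.2 km/s

r₁ = 4.174×10⁷ km = 4.174×10¹⁰ m.
r₂ = 5.980×10⁹ km = 5.980×10¹² m.
Transfer ellipse a_t = (r₁ + r₂)/2 = 3.011×10¹² m.
At r₁: circular v_c1 = √(μ/r₁) = 56380 m/s; transfer-perihelion v_p = √[μ(2/r₁ − 1/a_t)] = 79460 m/s.
Δv₁ = v_p − v_c1 = 23080 m/s.
At r₂: circular v_c2 = √(μ/r₂) = 4711 m/s; transfer-aphelion v_a = √[μ(2/r₂ − 1/a_t)] = 554.6 m/s.
Δv₂ = v_c2 − v_a = 4156 m/s.
Total Δv = Δv₁ + Δv₂ = 27230 m/s = 27.23 km/s.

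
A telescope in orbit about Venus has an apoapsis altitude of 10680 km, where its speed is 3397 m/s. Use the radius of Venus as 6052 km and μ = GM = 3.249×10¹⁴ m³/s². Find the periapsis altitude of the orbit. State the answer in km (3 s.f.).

r_a = 6052 + 10680 = 16732 km = 1.673×10⁷ m.
Specific energy ε = v²/2 − μ/r = -1.365×10⁷ J/kg, so a = −μ/(2ε) = 1.190×10⁷ m.
The apsides satisfy r_p + r_a = 2a, so the periapsis radius is 2a − r_a = 7.074×10⁶ m = 7073.6 km.
Periapsis altitude = 7073.6 − 6052 = 1021.6 km.

periapsis altitude ≈ 1020 km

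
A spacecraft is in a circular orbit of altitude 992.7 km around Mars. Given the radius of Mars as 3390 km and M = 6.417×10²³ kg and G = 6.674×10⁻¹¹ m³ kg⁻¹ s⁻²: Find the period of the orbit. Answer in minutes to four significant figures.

μ = GM = 6.674×10⁻¹¹ × 6.417×10²³ = 4.283×10¹³ m³/s².
r = 3390 + 992.7 = 4382.7 km = 4.3827×10⁶ m.
Kepler's third law: T = 2π√(r³/μ) = 2π√((4.383×10⁶)³ / 4.283×10¹³).
r³/μ = 1.966×10⁶ s², so T = 2π × 1.402×10³ = 8.809×10³ s.
Converting: 8.809×10³ s ÷ 60.00 = 146.8 minutes.

T ≈ 146.8 minutes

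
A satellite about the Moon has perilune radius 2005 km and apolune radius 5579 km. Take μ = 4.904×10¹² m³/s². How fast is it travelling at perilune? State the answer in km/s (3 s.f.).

v ≈ 1.90 km/s

Semi-major axis a = (r_p + r_a)/2 = 3792.0 km = 3.792×10⁶ m.
Vis-viva: v² = μ(2/r − 1/a) = 4.904×10¹² × (9.975×10⁻⁷ − 2.637×10⁻⁷) = 3.599×10⁶ m²/s².
v = 1897 m/s = 1.897 km/s.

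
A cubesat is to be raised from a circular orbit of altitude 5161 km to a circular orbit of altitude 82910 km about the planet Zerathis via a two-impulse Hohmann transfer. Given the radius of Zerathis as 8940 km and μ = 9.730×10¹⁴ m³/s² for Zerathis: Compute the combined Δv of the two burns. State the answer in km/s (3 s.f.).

Δv_total ≈ 4.21 km/s

r₁ = 8940 + 5161 = 14101 km = 1.4101×10⁷ m.
r₂ = 8940 + 82910 = 91850 km = 9.1850×10⁷ m.
Transfer ellipse a_t = (r₁ + r₂)/2 = 5.298×10⁷ m.
At r₁: circular v_c1 = √(μ/r₁) = 8307 m/s; transfer-periapsis v_p = √[μ(2/r₁ − 1/a_t)] = 10940 m/s.
Δv₁ = v_p − v_c1 = 2631 m/s.
At r₂: circular v_c2 = √(μ/r₂) = 3255 m/s; transfer-apoapsis v_a = √[μ(2/r₂ − 1/a_t)] = 1679 m/s.
Δv₂ = v_c2 − v_a = 1576 m/s.
Total Δv = Δv₁ + Δv₂ = 4207 m/s = 4.207 km/s.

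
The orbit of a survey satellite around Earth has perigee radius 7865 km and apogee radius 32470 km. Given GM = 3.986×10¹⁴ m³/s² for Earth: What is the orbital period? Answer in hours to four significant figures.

T ≈ 7.917 hours

Semi-major axis a = (r_p + r_a)/2 = (7865.0 + 32470)/2 = 20168 km = 2.017×10⁷ m.
By Kepler's third law T = 2π√(a³/μ) = 2π × 4.536×10³ = 2.850×10⁴ s.
= 7.917 hours.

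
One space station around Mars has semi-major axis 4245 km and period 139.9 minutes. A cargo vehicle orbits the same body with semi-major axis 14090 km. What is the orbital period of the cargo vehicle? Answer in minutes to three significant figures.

Kepler's third law: T² ∝ a³, so T₂ = T₁ (a₂/a₁)^(3/2).
a₂/a₁ = 3.319, (a₂/a₁)^(3/2) = 6.047.
T₂ = 139.9 × 6.047 = 846.0 minutes.

T₂ ≈ 846 minutes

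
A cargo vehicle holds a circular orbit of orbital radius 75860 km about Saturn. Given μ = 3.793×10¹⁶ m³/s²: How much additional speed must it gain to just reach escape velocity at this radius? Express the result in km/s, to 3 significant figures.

r = 75860 km = 7.586×10⁷ m.
Circular speed v_c = √(μ/r) = 22360 m/s.
Escape speed v_esc = √(2μ/r) = √2 × v_c = 31620 m/s.
Δv = v_esc − v_c = 9262 m/s = 9.262 km/s.

Δv ≈ 9.26 km/s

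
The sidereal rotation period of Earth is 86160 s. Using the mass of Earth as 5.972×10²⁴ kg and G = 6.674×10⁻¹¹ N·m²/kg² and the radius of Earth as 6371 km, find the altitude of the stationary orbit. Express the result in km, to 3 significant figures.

μ = GM = 6.674×10⁻¹¹ × 5.972×10²⁴ = 3.986×10¹⁴ m³/s².
A synchronous orbit has period T, so by Kepler's third law a = (μT²/4π²)^(1/3).
μT²/4π² = 3.986×10¹⁴ × (8.616×10⁴)² / 39.48 = 7.495×10²² m³.
a = 4.216×10⁷ m = 42162 km.
Altitude h = a − R = 42162 − 6371 = 35791 km.

h_sync ≈ 35800 km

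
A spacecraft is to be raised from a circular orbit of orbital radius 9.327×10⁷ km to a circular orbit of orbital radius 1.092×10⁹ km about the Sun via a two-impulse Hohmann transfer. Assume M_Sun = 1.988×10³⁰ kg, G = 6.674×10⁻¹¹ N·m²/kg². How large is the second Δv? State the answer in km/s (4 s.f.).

Δv ≈ 6.650 km/s

μ = GM = 6.674×10⁻¹¹ × 1.988×10³⁰ = 1.327×10²⁰ m³/s².
r₁ = 9.327×10⁷ km = 9.327×10¹⁰ m.
r₂ = 1.092×10⁹ km = 1.092×10¹² m.
Transfer ellipse a_t = (r₁ + r₂)/2 = 5.926×10¹¹ m.
At r₁: circular v_c1 = √(μ/r₁) = 37720 m/s; transfer-perihelion v_p = √[μ(2/r₁ − 1/a_t)] = 51200 m/s.
At r₂: circular v_c2 = √(μ/r₂) = 11020 m/s; transfer-aphelion v_a = √[μ(2/r₂ − 1/a_t)] = 4373 m/s.
Δv₂ = v_c2 − v_a = 6650 m/s.
= 6.650 km/s.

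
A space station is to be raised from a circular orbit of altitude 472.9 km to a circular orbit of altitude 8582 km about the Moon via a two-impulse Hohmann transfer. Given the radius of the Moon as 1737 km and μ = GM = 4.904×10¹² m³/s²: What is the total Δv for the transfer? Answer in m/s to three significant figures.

Δv_total ≈ 702 m/s

r₁ = 1737 + 472.9 = 2209.9 km = 2.2099×10⁶ m.
r₂ = 1737 + 8582 = 10319 km = 1.0319×10⁷ m.
Transfer ellipse a_t = (r₁ + r₂)/2 = 6.264×10⁶ m.
At r₁: circular v_c1 = √(μ/r₁) = 1490 m/s; transfer-perilune v_p = √[μ(2/r₁ − 1/a_t)] = 1912 m/s.
Δv₁ = v_p − v_c1 = 422.2 m/s.
At r₂: circular v_c2 = √(μ/r₂) = 689.4 m/s; transfer-apolune v_a = √[μ(2/r₂ − 1/a_t)] = 409.5 m/s.
Δv₂ = v_c2 − v_a = 279.9 m/s.
Total Δv = Δv₁ + Δv₂ = 702.2 m/s.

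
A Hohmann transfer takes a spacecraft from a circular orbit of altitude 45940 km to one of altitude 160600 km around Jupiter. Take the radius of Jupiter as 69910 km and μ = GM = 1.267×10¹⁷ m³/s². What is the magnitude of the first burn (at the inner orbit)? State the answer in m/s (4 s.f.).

Δv ≈ 5083 m/s

r₁ = 69910 + 45940 = 115850 km = 1.1585×10⁸ m.
r₂ = 69910 + 160600 = 230510 km = 2.3051×10⁸ m.
Transfer ellipse a_t = (r₁ + r₂)/2 = 1.732×10⁸ m.
At r₁: circular v_c1 = √(μ/r₁) = 33070 m/s; transfer-perijove v_p = √[μ(2/r₁ − 1/a_t)] = 38150 m/s.
Δv₁ = v_p − v_c1 = 5083 m/s.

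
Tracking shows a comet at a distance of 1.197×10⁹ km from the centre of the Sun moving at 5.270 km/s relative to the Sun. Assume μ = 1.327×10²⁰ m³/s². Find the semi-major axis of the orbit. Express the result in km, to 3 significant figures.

r = 1.197×10¹² m.
Specific orbital energy ε = v²/2 − μ/r = (5270)²/2 − 1.327×10²⁰/1.197×10¹² = -9.697×10⁷ J/kg.
Since ε = −μ/(2a), a = −μ/(2ε) = 6.842×10¹¹ m = 6.8420×10⁸ km.

a ≈ 6.84×10⁸ km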